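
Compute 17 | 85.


0b10001 | 0b1010101 = 0b1010101 = 85

85


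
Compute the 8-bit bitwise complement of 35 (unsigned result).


~0b100011 = 0b11011100 = 220 (8-bit unsigned)

220


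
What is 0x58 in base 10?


58 hex = 88 decimal

88


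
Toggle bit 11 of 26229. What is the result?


26229 ^ (1 << 11) = 26229 ^ 2048 = 28277

28277


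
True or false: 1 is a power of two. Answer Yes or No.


0b1. Only one bit set => Yes

Yes


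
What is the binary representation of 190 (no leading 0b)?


190 = 10111110 in binary

10111110


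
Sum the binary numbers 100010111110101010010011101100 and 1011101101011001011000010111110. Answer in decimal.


100010111110101010010011101100 + 1011101101011001011000010111110 = 10000000101001110101010110101010 = 2158450090

2158450090


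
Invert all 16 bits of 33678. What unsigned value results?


33678 ^ 65535 = 31857

31857


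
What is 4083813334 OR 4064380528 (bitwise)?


0b11110011011010100000101111010110 | 0b11110010010000011000011001110000 = 0b11110011011010111000111111110110 = 4083912694

4083912694


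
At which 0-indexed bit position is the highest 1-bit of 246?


0b11110110. Highest set bit at position 7

7


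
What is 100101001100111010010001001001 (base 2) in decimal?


100101001100111010010001001001 in decimal = 624141385

624141385


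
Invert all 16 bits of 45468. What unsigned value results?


45468 ^ 65535 = 20067

20067


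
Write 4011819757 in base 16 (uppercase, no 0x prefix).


4011819757 = EF1F82ED hex

EF1F82ED


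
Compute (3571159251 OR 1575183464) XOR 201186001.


Step 1: 3571159251 | 1575183464 = 3724276987
Step 2: 3724276987 ^ 201186001 = 3590729258

3590729258


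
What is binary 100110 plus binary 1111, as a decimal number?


100110 + 1111 = 110101 = 53

53


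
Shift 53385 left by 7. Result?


0b1101000010001001 << 7 = 0b11010000100010010000000 = 6833280

6833280


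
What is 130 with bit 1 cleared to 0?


130 & ~(1 << 1) = 128

128


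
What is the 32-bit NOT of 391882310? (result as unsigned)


~0b10111010110111010011001000110 = 0b11101000101001000101100110111001 = 3903084985 (32-bit unsigned)

3903084985


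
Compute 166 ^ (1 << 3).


166 ^ (1 << 3) = 166 ^ 8 = 174

174


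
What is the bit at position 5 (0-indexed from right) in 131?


0b10000011, position 5 = 0

0


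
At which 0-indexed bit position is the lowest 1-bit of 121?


0b1111001. Lowest set bit at position 0

0


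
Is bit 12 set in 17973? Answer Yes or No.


0b100011000110101, bit 12 = 0. No

No


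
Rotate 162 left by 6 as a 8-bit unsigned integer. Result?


Rotate 0b10100010 left by 6 (8-bit) = 0b10101000 = 168

168


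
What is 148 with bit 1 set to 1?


148 | (1 << 1) = 148 | 2 = 150

150


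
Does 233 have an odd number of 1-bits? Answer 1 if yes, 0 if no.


0b11101001 has 5 ones => parity 1

1


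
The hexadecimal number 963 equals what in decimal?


963 hex = 2403 decimal

2403


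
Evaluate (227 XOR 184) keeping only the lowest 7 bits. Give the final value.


Step 1: 227 ^ 184 = 91
Step 2: 91 & 127 = 91

91


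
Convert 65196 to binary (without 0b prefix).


65196 = 1111111010101100 in binary

1111111010101100


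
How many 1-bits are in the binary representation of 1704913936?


0b1100101100111101110110000010000 has 15 set bits

15


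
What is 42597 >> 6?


0b1010011001100101 >> 6 = 0b1010011001 = 665

665


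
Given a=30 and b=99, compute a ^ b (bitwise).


30 ^ 99 = 125

125


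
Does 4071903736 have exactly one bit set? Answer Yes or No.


0b11110010101101000101000111111000. Multiple bits set => No

No


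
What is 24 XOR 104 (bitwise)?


0b11000 ^ 0b1101000 = 0b1110000 = 112

112


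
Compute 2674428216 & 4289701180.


0b10011111011010001000100100111000 & 0b11111111101011111010010100111100 = 0b10011111001010001000000100111000 = 2670231864

2670231864


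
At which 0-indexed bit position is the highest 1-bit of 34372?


0b1000011001000100. Highest set bit at position 15

15


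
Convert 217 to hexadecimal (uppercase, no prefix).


217 = D9 hex

D9


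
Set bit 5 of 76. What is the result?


76 | (1 << 5) = 76 | 32 = 108

108


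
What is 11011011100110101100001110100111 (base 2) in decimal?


11011011100110101100001110100111 in decimal = 3684352935

3684352935


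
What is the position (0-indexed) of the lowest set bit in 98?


0b1100010. Lowest set bit at position 1

1


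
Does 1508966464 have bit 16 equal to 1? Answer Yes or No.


0b1011001111100010000000001000000, bit 16 = 1. Yes

Yes


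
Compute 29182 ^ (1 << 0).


29182 ^ (1 << 0) = 29182 ^ 1 = 29183

29183


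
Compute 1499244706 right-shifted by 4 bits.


0b1011001010111001010100010100010 >> 4 = 0b101100101011100101010001010 = 93702794

93702794


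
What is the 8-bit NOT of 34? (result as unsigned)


~0b100010 = 0b11011101 = 221 (8-bit unsigned)

221


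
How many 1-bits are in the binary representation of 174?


0b10101110 has 5 set bits

5


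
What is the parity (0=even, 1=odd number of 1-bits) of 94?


0b1011110 has 5 ones => parity 1

1


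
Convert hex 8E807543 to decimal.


8E807543 hex = 2390783299 decimal

2390783299


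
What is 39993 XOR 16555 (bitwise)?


0b1001110000111001 ^ 0b100000010101011 = 0b1101110010010010 = 56466

56466


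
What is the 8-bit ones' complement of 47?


47 ^ 255 = 208

208


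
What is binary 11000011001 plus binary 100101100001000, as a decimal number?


11000011001 + 100101100001000 = 101000100100001 = 20769

20769


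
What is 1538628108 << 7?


0b1011011101101011001101000001100 << 7 = 0b10110111011010110011010000011000000000 = 196944397824

196944397824


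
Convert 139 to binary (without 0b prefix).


139 = 10001011 in binary

10001011


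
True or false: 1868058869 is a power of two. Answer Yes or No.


0b1101111010110000101000011110101. Multiple bits set => No

No


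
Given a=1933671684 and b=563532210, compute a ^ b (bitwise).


1933671684 ^ 563532210 = 1389866166

1389866166


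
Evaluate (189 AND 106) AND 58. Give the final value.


Step 1: 189 & 106 = 40
Step 2: 40 & 58 = 40

40


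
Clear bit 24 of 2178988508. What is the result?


2178988508 & ~(1 << 24) = 2162211292

2162211292


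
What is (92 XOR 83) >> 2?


Step 1: 92 ^ 83 = 15
Step 2: 15 >> 2 = 3

3


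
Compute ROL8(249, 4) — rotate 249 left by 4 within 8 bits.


Rotate 0b11111001 left by 4 (8-bit) = 0b10011111 = 159

159


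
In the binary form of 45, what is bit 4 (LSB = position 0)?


0b101101, position 4 = 0

0


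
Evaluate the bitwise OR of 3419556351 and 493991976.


0b11001011110100100100100111111111 | 0b11101011100011011100000101000 = 0b11011111111100111111100111111111 = 3757308415

3757308415


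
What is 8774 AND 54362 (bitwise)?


0b10001001000110 & 0b1101010001011010 = 0b1000010 = 66

66


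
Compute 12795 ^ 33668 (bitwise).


0b11000111111011 ^ 0b1000001110000100 = 0b1011001001111111 = 45695

45695


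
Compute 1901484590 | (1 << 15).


1901484590 | (1 << 15) = 1901484590 | 32768 = 1901517358

1901517358


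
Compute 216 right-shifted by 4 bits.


0b11011000 >> 4 = 0b1101 = 13

13


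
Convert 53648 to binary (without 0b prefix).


53648 = 1101000110010000 in binary

1101000110010000


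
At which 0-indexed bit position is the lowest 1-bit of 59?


0b111011. Lowest set bit at position 0

0


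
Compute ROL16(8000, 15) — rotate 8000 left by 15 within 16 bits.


Rotate 0b1111101000000 left by 15 (16-bit) = 0b111110100000 = 4000

4000


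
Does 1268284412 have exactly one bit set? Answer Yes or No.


0b1001011100110000111101111111100. Multiple bits set => No

No


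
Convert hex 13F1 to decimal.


13F1 hex = 5105 decimal

5105


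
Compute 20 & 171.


0b10100 & 0b10101011 = 0b0 = 0

0


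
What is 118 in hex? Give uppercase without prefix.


118 = 76 hex

76


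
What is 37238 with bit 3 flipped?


37238 ^ (1 << 3) = 37238 ^ 8 = 37246

37246


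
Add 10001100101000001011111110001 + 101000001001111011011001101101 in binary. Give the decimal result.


10001100101000001011111110001 + 101000001001111011011001101101 = 111001101110111100111001011110 = 968609374

968609374


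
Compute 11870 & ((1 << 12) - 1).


11870 & 4095 = 3678

3678


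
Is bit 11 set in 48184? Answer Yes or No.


0b1011110000111000, bit 11 = 1. Yes

Yes


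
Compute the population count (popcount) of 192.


0b11000000 has 2 set bits

2


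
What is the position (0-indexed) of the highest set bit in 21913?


0b101010110011001. Highest set bit at position 14

14


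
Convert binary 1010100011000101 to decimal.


1010100011000101 in decimal = 43205

43205


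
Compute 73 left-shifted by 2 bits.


0b1001001 << 2 = 0b100100100 = 292

292


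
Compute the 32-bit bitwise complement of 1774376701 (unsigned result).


~0b1101001110000101101011011111101 = 0b10010110001111010010100100000010 = 2520590594 (32-bit unsigned)

2520590594


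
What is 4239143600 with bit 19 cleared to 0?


4239143600 & ~(1 << 19) = 4238619312

4238619312


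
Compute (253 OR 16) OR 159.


Step 1: 253 | 16 = 253
Step 2: 253 | 159 = 255

255


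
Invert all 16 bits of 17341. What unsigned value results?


17341 ^ 65535 = 48194

48194


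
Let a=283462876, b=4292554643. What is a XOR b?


283462876 ^ 4292554643 = 4013843279

4013843279


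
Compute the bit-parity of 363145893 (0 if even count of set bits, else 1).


0b10101101001010010101010100101 has 14 ones => parity 0

0


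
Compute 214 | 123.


0b11010110 | 0b1111011 = 0b11111111 = 255

255


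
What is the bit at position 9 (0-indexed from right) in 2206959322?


0b10000011100010111000011011011010, position 9 = 1

1


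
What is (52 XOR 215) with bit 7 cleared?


Step 1: 52 ^ 215 = 227
Step 2: 227 & ~(1 << 7) = 99

99


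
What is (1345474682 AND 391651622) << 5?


Step 1: 1345474682 & 391651622 = 269484066
Step 2: 269484066 << 5 = 8623490112

8623490112


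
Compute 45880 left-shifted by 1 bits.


0b1011001100111000 << 1 = 0b10110011001110000 = 91760

91760


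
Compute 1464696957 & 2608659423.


0b1010111010011011000000001111101 & 0b10011011011111001111101111011111 = 0b10011010011001000000001011101 = 323780701

323780701


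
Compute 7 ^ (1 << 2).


7 ^ (1 << 2) = 7 ^ 4 = 3

3


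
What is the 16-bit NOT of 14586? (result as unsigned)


~0b11100011111010 = 0b1100011100000101 = 50949 (16-bit unsigned)

50949


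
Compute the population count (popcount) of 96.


0b1100000 has 2 set bits

2


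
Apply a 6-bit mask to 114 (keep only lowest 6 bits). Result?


114 & 63 = 50

50


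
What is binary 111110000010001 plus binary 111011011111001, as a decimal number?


111110000010001 + 111011011111001 = 1111001100001010 = 62218

62218


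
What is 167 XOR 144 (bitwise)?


0b10100111 ^ 0b10010000 = 0b110111 = 55

55


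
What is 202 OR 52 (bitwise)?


0b11001010 | 0b110100 = 0b11111110 = 254

254


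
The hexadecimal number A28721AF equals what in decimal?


A28721AF hex = 2726764975 decimal

2726764975


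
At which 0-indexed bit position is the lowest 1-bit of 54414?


0b1101010010001110. Lowest set bit at position 1

1


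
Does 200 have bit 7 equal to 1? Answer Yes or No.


0b11001000, bit 7 = 1. Yes

Yes


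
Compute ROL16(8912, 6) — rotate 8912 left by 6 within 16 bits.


Rotate 0b10001011010000 left by 6 (16-bit) = 0b1011010000001000 = 46088

46088


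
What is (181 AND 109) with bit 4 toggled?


Step 1: 181 & 109 = 37
Step 2: 37 ^ (1 << 4) = 37 ^ 16 = 53

53


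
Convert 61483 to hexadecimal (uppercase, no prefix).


61483 = F02B hex

F02B


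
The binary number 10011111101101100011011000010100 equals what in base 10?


10011111101101100011011000010100 in decimal = 2679518740

2679518740


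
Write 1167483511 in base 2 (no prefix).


1167483511 = 1000101100101100110001001110111 in binary

1000101100101100110001001110111


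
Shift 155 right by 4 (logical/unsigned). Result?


0b10011011 >> 4 = 0b1001 = 9

9


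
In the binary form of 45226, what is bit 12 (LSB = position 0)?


0b1011000010101010, position 12 = 1

1


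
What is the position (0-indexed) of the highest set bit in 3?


0b11. Highest set bit at position 1

1


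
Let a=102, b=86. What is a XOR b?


102 ^ 86 = 48

48


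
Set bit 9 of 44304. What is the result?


44304 | (1 << 9) = 44304 | 512 = 44816

44816


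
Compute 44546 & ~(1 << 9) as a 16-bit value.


44546 & ~(1 << 9) = 44034

44034


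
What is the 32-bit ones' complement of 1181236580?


1181236580 ^ 4294967295 = 3113730715

3113730715


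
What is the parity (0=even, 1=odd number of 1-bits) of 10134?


0b10011110010110 has 8 ones => parity 0

0


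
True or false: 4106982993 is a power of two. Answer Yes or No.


0b11110100110010111001011001010001. Multiple bits set => No

No


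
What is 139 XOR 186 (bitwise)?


0b10001011 ^ 0b10111010 = 0b110001 = 49

49


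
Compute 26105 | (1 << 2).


26105 | (1 << 2) = 26105 | 4 = 26109

26109


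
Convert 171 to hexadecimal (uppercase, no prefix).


171 = AB hex

AB


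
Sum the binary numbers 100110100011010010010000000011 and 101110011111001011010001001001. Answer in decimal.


100110100011010010010000000011 + 101110011111001011010001001001 = 1010101000010011101100001001100 = 1426708556

1426708556


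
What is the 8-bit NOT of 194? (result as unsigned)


~0b11000010 = 0b111101 = 61 (8-bit unsigned)

61


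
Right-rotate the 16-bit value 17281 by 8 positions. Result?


Rotate 0b100001110000001 right by 8 (16-bit) = 0b1000000101000011 = 33091

33091


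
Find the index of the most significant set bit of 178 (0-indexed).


0b10110010. Highest set bit at position 7

7


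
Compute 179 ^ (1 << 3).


179 ^ (1 << 3) = 179 ^ 8 = 187

187


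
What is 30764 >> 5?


0b111100000101100 >> 5 = 0b1111000001 = 961

961


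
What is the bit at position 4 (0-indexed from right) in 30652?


0b111011110111100, position 4 = 1

1


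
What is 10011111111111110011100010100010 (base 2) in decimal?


10011111111111110011100010100010 in decimal = 2684303522

2684303522


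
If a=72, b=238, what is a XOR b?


72 ^ 238 = 166

166


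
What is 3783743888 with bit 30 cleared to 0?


3783743888 & ~(1 << 30) = 2710002064

2710002064


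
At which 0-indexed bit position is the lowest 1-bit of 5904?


0b1011100010000. Lowest set bit at position 4

4


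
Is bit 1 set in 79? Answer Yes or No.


0b1001111, bit 1 = 1. Yes

Yes


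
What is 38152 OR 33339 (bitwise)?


0b1001010100001000 | 0b1000001000111011 = 0b1001011100111011 = 38715

38715


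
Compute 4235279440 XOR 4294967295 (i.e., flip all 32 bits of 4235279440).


4235279440 ^ 4294967295 = 59687855

59687855


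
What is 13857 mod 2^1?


13857 & 1 = 1

1


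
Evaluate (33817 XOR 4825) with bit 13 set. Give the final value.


Step 1: 33817 ^ 4825 = 38592
Step 2: 38592 | (1 << 13) = 38592 | 8192 = 46784

46784


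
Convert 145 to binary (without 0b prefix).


145 = 10010001 in binary

10010001


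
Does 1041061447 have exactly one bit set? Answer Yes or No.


0b111110000011010101011001000111. Multiple bits set => No

No


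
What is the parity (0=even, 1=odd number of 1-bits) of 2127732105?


0b1111110110100101001110110001001 has 18 ones => parity 0

0


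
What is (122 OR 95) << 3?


Step 1: 122 | 95 = 127
Step 2: 127 << 3 = 1016

1016


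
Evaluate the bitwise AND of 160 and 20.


0b10100000 & 0b10100 = 0b0 = 0

0


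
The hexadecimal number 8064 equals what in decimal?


8064 hex = 32868 decimal

32868


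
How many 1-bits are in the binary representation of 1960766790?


0b1110100110111101110110101000110 has 19 set bits

19


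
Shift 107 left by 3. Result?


0b1101011 << 3 = 0b1101011000 = 856

856


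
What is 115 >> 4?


0b1110011 >> 4 = 0b111 = 7

7


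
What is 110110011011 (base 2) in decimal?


110110011011 in decimal = 3483

3483


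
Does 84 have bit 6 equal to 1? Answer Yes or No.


0b1010100, bit 6 = 1. Yes

Yes


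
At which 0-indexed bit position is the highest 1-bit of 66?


0b1000010. Highest set bit at position 6

6


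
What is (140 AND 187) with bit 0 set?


Step 1: 140 & 187 = 136
Step 2: 136 | (1 << 0) = 136 | 1 = 137

137


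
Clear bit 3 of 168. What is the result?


168 & ~(1 << 3) = 160

160


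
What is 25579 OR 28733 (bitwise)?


0b110001111101011 | 0b111000000111101 = 0b111001111111111 = 29695

29695


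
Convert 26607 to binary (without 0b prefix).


26607 = 110011111101111 in binary

110011111101111


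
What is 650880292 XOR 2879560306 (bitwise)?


0b100110110010111010010100100100 ^ 0b10101011101000101001101001110010 = 0b10001101011010010011111101010110 = 2372484950

2372484950


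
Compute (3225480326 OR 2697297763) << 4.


Step 1: 3225480326 | 2697297763 = 3771072487
Step 2: 3771072487 << 4 = 60337159792

60337159792


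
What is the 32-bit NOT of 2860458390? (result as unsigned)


~0b10101010011111110010000110010110 = 0b1010101100000001101111001101001 = 1434508905 (32-bit unsigned)

1434508905


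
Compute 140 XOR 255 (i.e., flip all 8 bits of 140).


140 ^ 255 = 115

115


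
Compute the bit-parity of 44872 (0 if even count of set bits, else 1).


0b1010111101001000 has 8 ones => parity 0

0


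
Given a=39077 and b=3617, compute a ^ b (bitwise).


39077 ^ 3617 = 38532

38532


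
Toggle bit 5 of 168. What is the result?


168 ^ (1 << 5) = 168 ^ 32 = 136

136


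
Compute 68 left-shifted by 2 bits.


0b1000100 << 2 = 0b100010000 = 272

272


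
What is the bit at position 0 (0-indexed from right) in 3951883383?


0b11101011100011001111010001110111, position 0 = 1

1


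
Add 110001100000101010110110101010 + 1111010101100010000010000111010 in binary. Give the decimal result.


110001100000101010110110101010 + 1111010101100010000010000111010 = 10101100001100111011000111100100 = 2889069028

2889069028


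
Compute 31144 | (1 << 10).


31144 | (1 << 10) = 31144 | 1024 = 32168

32168


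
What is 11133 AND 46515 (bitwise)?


0b10101101111101 & 0b1011010110110011 = 0b10000100110001 = 8497

8497


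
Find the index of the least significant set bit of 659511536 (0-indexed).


0b100111010011110101100011110000. Lowest set bit at position 4

4


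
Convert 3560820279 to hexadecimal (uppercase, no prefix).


3560820279 = D43DCE37 hex

D43DCE37


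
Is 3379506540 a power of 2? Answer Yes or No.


0b11001001011011110010110101101100. Multiple bits set => No

No


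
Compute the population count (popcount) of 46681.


0b1011011001011001 has 9 set bits

9


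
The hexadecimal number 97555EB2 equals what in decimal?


97555EB2 hex = 2538954418 decimal

2538954418


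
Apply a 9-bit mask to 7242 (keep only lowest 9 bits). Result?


7242 & 511 = 74

74


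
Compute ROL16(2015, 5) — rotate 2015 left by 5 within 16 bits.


Rotate 0b11111011111 left by 5 (16-bit) = 0b1111101111100000 = 64480

64480


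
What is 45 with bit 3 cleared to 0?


45 & ~(1 << 3) = 37

37


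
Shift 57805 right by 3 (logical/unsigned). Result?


0b1110000111001101 >> 3 = 0b1110000111001 = 7225

7225


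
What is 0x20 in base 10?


20 hex = 32 decimal

32


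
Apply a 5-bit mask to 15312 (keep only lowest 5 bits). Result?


15312 & 31 = 16

16


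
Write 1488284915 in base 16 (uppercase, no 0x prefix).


1488284915 = 58B56CF3 hex

58B56CF3


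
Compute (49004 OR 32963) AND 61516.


Step 1: 49004 | 32963 = 49135
Step 2: 49135 & 61516 = 45132

45132


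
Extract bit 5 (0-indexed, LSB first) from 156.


0b10011100, position 5 = 0

0


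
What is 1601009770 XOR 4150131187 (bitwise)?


0b1011111011011010111100001101010 ^ 0b11110111010111011111100111110011 = 0b10101000001100001000000110011001 = 2821751193

2821751193


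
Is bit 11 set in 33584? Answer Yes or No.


0b1000001100110000, bit 11 = 0. No

No


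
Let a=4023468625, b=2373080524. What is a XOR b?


4023468625 ^ 2373080524 = 1654855581

1654855581


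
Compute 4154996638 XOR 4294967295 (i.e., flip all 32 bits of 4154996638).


4154996638 ^ 4294967295 = 139970657

139970657


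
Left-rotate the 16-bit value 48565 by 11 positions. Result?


Rotate 0b1011110110110101 left by 11 (16-bit) = 0b1010110111101101 = 44525

44525


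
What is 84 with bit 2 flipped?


84 ^ (1 << 2) = 84 ^ 4 = 80

80


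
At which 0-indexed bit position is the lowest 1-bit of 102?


0b1100110. Lowest set bit at position 1

1


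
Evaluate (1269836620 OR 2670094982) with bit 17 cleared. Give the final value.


Step 1: 1269836620 | 2670094982 = 3753274318
Step 2: 3753274318 & ~(1 << 17) = 3753143246

3753143246


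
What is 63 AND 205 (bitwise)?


0b111111 & 0b11001101 = 0b1101 = 13

13


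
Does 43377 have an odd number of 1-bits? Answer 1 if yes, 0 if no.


0b1010100101110001 has 8 ones => parity 0

0


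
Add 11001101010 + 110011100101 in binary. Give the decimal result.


11001101010 + 110011100101 = 1001101001111 = 4943

4943


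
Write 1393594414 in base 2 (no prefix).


1393594414 = 1010011000100001001000000101110 in binary

1010011000100001001000000101110


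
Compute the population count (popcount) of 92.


0b1011100 has 4 set bits

4


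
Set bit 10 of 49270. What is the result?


49270 | (1 << 10) = 49270 | 1024 = 50294

50294


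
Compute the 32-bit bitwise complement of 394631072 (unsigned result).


~0b10111100001011001011110100000 = 0b11101000011110100110100001011111 = 3900336223 (32-bit unsigned)

3900336223


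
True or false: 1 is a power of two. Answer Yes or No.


0b1. Only one bit set => Yes

Yes


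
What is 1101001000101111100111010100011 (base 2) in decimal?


1101001000101111100111010100011 in decimal = 1763167907

1763167907


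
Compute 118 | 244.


0b1110110 | 0b11110100 = 0b11110110 = 246

246


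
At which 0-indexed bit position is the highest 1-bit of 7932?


0b1111011111100. Highest set bit at position 12

12


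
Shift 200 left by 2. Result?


0b11001000 << 2 = 0b1100100000 = 800

800


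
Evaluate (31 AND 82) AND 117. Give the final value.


Step 1: 31 & 82 = 18
Step 2: 18 & 117 = 16

16


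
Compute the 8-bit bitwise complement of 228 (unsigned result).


~0b11100100 = 0b11011 = 27 (8-bit unsigned)

27


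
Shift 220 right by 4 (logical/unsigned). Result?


0b11011100 >> 4 = 0b1101 = 13

13


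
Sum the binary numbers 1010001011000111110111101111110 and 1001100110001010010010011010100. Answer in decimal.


1010001011000111110111101111110 + 1001100110001010010010011010100 = 10011110001010010001010001010010 = 2653492306

2653492306


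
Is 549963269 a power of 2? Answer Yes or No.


0b100000110001111100011000000101. Multiple bits set => No

No


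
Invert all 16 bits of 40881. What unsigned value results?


40881 ^ 65535 = 24654

24654


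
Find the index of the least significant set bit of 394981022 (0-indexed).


0b10111100010101110111010011110. Lowest set bit at position 1

1


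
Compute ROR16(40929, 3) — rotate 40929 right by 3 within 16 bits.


Rotate 0b1001111111100001 right by 3 (16-bit) = 0b11001111111100 = 13308

13308


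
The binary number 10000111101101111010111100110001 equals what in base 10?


10000111101101111010111100110001 in decimal = 2276962097

2276962097


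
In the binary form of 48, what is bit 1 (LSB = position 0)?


0b110000, position 1 = 0

0


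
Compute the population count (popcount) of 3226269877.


0b11000000010011001111100010110101 has 15 set bits

15


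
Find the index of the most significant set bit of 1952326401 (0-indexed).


0b1110100010111100010001100000001. Highest set bit at position 30

30


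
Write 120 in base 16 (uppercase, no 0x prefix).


120 = 78 hex

78


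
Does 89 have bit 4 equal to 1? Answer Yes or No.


0b1011001, bit 4 = 1. Yes

Yes


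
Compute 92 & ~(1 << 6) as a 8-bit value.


92 & ~(1 << 6) = 28

28


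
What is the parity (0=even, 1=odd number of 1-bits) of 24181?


0b101111001110101 has 10 ones => parity 0

0


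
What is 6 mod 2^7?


6 & 127 = 6

6


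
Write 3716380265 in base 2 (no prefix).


3716380265 = 11011101100000110111011001101001 in binary

11011101100000110111011001101001


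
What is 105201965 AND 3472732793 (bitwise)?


0b110010001010100000100101101 & 0b11001110111111011011001001111001 = 0b110010001010000000000101001 = 105185321

105185321


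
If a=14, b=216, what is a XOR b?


14 ^ 216 = 214

214


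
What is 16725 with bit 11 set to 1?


16725 | (1 << 11) = 16725 | 2048 = 18773

18773


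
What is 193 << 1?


0b11000001 << 1 = 0b110000010 = 386

386


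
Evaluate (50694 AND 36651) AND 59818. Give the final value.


Step 1: 50694 & 36651 = 34306
Step 2: 34306 & 59818 = 32770

32770


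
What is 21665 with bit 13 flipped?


21665 ^ (1 << 13) = 21665 ^ 8192 = 29857

29857


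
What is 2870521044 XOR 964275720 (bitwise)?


0b10101011000110001010110011010100 ^ 0b111001011110011010111000001000 = 0b10010010011000010000001011011100 = 2455831260

2455831260


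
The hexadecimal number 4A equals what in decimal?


4A hex = 74 decimal

74


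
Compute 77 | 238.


0b1001101 | 0b11101110 = 0b11101111 = 239

239


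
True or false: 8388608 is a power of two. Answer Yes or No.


0b100000000000000000000000. Only one bit set => Yes

Yes


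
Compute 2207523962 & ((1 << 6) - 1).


2207523962 & 63 = 58

58


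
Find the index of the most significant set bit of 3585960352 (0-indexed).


0b11010101101111010110100110100000. Highest set bit at position 31

31


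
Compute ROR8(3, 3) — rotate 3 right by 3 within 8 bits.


Rotate 0b11 right by 3 (8-bit) = 0b1100000 = 96

96


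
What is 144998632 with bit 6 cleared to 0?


144998632 & ~(1 << 6) = 144998568

144998568


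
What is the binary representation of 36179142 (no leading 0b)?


36179142 = 10001010000000110011000110 in binary

10001010000000110011000110


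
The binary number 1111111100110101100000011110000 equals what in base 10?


1111111100110101100000011110000 in decimal = 2140848368

2140848368


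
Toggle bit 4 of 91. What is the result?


91 ^ (1 << 4) = 91 ^ 16 = 75

75


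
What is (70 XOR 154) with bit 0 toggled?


Step 1: 70 ^ 154 = 220
Step 2: 220 ^ (1 << 0) = 220 ^ 1 = 221

221


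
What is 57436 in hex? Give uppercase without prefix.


57436 = E05C hex

E05C


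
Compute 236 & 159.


0b11101100 & 0b10011111 = 0b10001100 = 140

140


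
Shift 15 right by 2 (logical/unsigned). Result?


0b1111 >> 2 = 0b11 = 3

3


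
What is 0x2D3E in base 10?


2D3E hex = 11582 decimal

11582


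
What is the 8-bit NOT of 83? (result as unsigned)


~0b1010011 = 0b10101100 = 172 (8-bit unsigned)

172


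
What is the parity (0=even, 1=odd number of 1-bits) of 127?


0b1111111 has 7 ones => parity 1

1


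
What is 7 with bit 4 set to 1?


7 | (1 << 4) = 7 | 16 = 23

23


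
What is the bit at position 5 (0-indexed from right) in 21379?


0b101001110000011, position 5 = 0

0


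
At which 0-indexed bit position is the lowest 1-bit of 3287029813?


0b11000011111011000001100000110101. Lowest set bit at position 0

0


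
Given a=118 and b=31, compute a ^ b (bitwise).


118 ^ 31 = 105

105


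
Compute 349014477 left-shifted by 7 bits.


0b10100110011011000100111001101 << 7 = 0b101001100110110001001110011010000000 = 44673853056

44673853056


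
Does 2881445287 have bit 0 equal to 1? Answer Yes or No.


0b10101011101111110101110110100111, bit 0 = 1. Yes

Yes


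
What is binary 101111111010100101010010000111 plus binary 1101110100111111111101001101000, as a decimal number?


101111111010100101010010000111 + 1101110100111111111101001101000 = 10011110100010100100111011101111 = 2659864303

2659864303


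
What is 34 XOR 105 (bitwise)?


0b100010 ^ 0b1101001 = 0b1001011 = 75

75


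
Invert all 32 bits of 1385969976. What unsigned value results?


1385969976 ^ 4294967295 = 2908997319

2908997319


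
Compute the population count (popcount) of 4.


0b100 has 1 set bits

1


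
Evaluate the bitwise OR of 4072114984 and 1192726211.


0b11110010101101111000101100101000 | 0b1000111000101111000111011000011 = 0b11110111101101111000111111101011 = 4156002283

4156002283


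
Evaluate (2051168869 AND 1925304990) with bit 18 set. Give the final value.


Step 1: 2051168869 & 1925304990 = 1916817924
Step 2: 1916817924 | (1 << 18) = 1916817924 | 262144 = 1917080068

1917080068


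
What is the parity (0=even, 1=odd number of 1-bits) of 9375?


0b10010010011111 has 8 ones => parity 0

0


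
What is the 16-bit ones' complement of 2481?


2481 ^ 65535 = 63054

63054


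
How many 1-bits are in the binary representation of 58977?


0b1110011001100001 has 8 set bits

8


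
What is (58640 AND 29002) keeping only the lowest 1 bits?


Step 1: 58640 & 29002 = 24832
Step 2: 24832 & 1 = 0

0


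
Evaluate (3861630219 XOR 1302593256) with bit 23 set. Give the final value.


Step 1: 3861630219 ^ 1302593256 = 2877830115
Step 2: 2877830115 | (1 << 23) = 2877830115 | 8388608 = 2877830115

2877830115


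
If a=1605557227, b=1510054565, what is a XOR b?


1605557227 ^ 1510054565 = 95633742

95633742


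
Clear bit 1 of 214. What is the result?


214 & ~(1 << 1) = 212

212


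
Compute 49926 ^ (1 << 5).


49926 ^ (1 << 5) = 49926 ^ 32 = 49958

49958


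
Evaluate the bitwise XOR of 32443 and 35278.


0b111111010111011 ^ 0b1000100111001110 = 0b1111011101110101 = 63349

63349


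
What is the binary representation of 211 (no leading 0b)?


211 = 11010011 in binary

11010011


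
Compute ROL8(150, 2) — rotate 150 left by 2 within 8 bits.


Rotate 0b10010110 left by 2 (8-bit) = 0b1011010 = 90

90


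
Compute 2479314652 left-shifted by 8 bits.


0b10010011110001110101011011011100 << 8 = 0b1001001111000111010101101101110000000000 = 634704550912

634704550912


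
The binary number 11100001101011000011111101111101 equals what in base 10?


11100001101011000011111101111101 in decimal = 3786162045

3786162045


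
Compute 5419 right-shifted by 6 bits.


0b1010100101011 >> 6 = 0b1010100 = 84

84


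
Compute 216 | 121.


0b11011000 | 0b1111001 = 0b11111001 = 249

249


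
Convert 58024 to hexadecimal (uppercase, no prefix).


58024 = E2A8 hex

E2A8


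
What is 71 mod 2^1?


71 & 1 = 1

1


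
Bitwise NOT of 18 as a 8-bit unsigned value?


~0b10010 = 0b11101101 = 237 (8-bit unsigned)

237


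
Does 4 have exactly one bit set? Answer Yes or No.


0b100. Only one bit set => Yes

Yes


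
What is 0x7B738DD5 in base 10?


7B738DD5 hex = 2071170517 decimal

2071170517


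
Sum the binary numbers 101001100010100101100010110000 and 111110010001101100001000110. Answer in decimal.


101001100010100101100010110000 + 111110010001101100001000110 = 110001010100110011000011110110 = 827535606

827535606


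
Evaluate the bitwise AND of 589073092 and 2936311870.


0b100011000111001000101011000100 & 0b10101111000001001001000000111110 = 0b100011000001001000000000000100 = 587497476

587497476


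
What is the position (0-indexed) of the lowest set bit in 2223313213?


0b10000100100001010001000100111101. Lowest set bit at position 0

0


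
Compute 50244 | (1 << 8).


50244 | (1 << 8) = 50244 | 256 = 50500

50500


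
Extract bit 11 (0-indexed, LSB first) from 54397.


0b1101010001111101, position 11 = 0

0


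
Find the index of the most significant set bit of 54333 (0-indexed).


0b1101010000111101. Highest set bit at position 15

15


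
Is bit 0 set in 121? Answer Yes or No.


0b1111001, bit 0 = 1. Yes

Yes


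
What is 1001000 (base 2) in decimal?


1001000 in decimal = 72

72


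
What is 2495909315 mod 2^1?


2495909315 & 1 = 1

1


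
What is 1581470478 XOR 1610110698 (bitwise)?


0b1011110010000110101001100001110 ^ 0b1011111111110000101011011101010 = 0b1101110110000010111100100 = 29033956

29033956


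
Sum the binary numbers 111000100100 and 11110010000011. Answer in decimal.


111000100100 + 11110010000011 = 100101010100111 = 19111

19111


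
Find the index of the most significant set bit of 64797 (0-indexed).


0b1111110100011101. Highest set bit at position 15

15


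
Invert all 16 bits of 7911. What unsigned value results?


7911 ^ 65535 = 57624

57624


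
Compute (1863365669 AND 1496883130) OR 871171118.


Step 1: 1863365669 & 1496883130 = 1225823264
Step 2: 1225823264 | 871171118 = 2080216110

2080216110


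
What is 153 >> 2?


0b10011001 >> 2 = 0b100110 = 38

38


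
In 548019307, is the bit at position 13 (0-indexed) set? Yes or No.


0b100000101010100001110001101011, bit 13 = 0. No

No


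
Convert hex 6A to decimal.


6A hex = 106 decimal

106


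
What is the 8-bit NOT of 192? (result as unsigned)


~0b11000000 = 0b111111 = 63 (8-bit unsigned)

63


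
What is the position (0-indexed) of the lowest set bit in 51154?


0b1100011111010010. Lowest set bit at position 1

1


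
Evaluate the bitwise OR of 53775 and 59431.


0b1101001000001111 | 0b1110100000100111 = 0b1111101000101111 = 64047

64047


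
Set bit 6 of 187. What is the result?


187 | (1 << 6) = 187 | 64 = 251

251


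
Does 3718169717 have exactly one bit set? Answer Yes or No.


0b11011101100111101100010001110101. Multiple bits set => No

No


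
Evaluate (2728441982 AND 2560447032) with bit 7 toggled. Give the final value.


Step 1: 2728441982 & 2560447032 = 2155876408
Step 2: 2155876408 ^ (1 << 7) = 2155876408 ^ 128 = 2155876536

2155876536


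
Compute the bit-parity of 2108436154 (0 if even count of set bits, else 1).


0b1111101101011000010111010111010 has 19 ones => parity 1

1


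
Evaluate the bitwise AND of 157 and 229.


0b10011101 & 0b11100101 = 0b10000101 = 133

133


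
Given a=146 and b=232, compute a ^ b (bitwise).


146 ^ 232 = 122

122


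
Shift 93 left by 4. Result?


0b1011101 << 4 = 0b10111010000 = 1488

1488


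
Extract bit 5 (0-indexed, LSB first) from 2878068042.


0b10101011100010111101010101001010, position 5 = 0

0


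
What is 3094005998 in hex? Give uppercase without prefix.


3094005998 = B86AC8EE hex

B86AC8EE


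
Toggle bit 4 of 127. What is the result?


127 ^ (1 << 4) = 127 ^ 16 = 111

111


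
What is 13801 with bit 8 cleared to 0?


13801 & ~(1 << 8) = 13545

13545


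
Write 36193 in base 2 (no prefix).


36193 = 1000110101100001 in binary

1000110101100001


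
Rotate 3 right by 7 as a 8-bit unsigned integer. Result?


Rotate 0b11 right by 7 (8-bit) = 0b110 = 6

6


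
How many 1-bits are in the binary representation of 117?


0b1110101 has 5 set bits

5


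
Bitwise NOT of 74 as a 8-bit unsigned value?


~0b1001010 = 0b10110101 = 181 (8-bit unsigned)

181


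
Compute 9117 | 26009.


0b10001110011101 | 0b110010110011001 = 0b110011110011101 = 26525

26525


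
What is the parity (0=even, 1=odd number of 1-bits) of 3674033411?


0b11011010111111010100110100000011 has 18 ones => parity 0

0


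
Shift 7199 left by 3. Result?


0b1110000011111 << 3 = 0b1110000011111000 = 57592

57592


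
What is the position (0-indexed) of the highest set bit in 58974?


0b1110011001011110. Highest set bit at position 15

15


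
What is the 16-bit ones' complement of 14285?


14285 ^ 65535 = 51250

51250


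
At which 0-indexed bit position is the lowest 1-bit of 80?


0b1010000. Lowest set bit at position 4

4


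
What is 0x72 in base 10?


72 hex = 114 decimal

114


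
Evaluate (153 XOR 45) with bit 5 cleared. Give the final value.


Step 1: 153 ^ 45 = 180
Step 2: 180 & ~(1 << 5) = 148

148


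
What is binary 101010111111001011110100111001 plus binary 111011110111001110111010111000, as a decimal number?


101010111111001011110100111001 + 111011110111001110111010111000 = 1100110110110011010101111110001 = 1725541361

1725541361


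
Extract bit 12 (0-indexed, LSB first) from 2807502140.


0b10100111010101110001010100111100, position 12 = 1

1


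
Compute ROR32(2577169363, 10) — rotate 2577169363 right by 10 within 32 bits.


Rotate 0b10011001100111000111101111010011 right by 10 (32-bit) = 0b11110100111001100110011100011110 = 4108740382

4108740382


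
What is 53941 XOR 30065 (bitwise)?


0b1101001010110101 ^ 0b111010101110001 = 0b1010011111000100 = 42948

42948


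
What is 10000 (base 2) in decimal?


10000 in decimal = 16

16


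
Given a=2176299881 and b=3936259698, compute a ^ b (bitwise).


2176299881 ^ 3936259698 = 1797864731

1797864731


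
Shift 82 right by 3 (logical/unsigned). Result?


0b1010010 >> 3 = 0b1010 = 10

10


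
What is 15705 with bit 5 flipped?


15705 ^ (1 << 5) = 15705 ^ 32 = 15737

15737


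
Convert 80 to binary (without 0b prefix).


80 = 1010000 in binary

1010000


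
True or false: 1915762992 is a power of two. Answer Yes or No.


0b1110010001100000011100100110000. Multiple bits set => No

No


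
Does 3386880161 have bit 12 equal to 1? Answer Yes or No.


0b11001001110111111011000010100001, bit 12 = 1. Yes

Yes


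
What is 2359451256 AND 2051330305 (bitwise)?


0b10001100101000100101111001111000 & 0b1111010010001001101000100000001 = 0b1000000000000101000000000000 = 134238208

134238208


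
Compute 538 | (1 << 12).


538 | (1 << 12) = 538 | 4096 = 4634

4634


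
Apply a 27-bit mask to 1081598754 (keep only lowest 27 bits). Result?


1081598754 & 134217727 = 7856930

7856930


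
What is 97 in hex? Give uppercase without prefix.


97 = 61 hex

61


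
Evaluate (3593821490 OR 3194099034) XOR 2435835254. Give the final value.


Step 1: 3593821490 | 3194099034 = 4269235578
Step 2: 4269235578 ^ 2435835254 = 1868085260

1868085260


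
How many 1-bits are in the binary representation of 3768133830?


0b11100000100110010010100011000110 has 13 set bits

13


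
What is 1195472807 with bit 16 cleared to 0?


1195472807 & ~(1 << 16) = 1195407271

1195407271
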